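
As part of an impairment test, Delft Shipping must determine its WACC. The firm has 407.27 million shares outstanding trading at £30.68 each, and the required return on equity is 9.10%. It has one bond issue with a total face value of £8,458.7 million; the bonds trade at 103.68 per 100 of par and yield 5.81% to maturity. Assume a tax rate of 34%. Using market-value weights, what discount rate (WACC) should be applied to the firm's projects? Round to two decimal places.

6.93%

Market value of equity E = 30.68 × 407.27m = 12495.0436m. Market value of debt D = 8458.7m × 103.68/100 = 8769.98016m.
Total capital V = 12495.0436 + 8769.98016 = 21265.02376.
Equity: weight = 12495.0436/21265.02376 = 0.5876; cost = 9.1%.
Bonds outstanding: weight = 8769.98016/21265.02376 = 0.4124; after-tax cost = 5.81% × (1 − 34%) = 3.8346%.
WACC = 0.5876 × 9.1000% + 0.4124 × 3.8346% = 6.9285%.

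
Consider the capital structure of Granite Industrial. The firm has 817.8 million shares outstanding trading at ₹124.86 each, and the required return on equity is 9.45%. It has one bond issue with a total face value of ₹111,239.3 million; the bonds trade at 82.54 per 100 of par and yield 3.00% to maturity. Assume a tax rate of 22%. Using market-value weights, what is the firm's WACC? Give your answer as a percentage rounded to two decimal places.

6.08%

Market value of equity E = 124.86 × 817.8m = 102110.508m. Market value of debt D = 111239.3m × 82.54/100 = 91816.91822m.
Total capital V = 102110.508 + 91816.91822 = 193927.42622.
Equity: weight = 102110.508/193927.42622 = 0.5265; cost = 9.45%.
Bonds outstanding: weight = 91816.91822/193927.42622 = 0.4735; after-tax cost = 3% × (1 − 22%) = 2.3400%.
WACC = 0.5265 × 9.4500% + 0.4735 × 2.3400% = 6.0837%.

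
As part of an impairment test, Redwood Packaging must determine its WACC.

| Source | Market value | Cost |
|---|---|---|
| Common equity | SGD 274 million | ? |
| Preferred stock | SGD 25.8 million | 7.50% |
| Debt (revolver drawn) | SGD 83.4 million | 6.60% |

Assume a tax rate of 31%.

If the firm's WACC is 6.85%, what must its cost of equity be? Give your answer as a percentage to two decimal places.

Total capital V = 274 + 25.8 + 83.4 = 383.2.
Equity weight = 274/383.2 = 0.7150.
Preferred weight = 25.8/383.2 = 0.0673.
Revolver drawn weight = 83.4/383.2 = 0.2176.
Debt contribution = 0.2176 × 6.6% × (1 − 31%) = 0.9911%.
Preferred contribution = 0.0673 × 7.5% = 0.5050%.
Required equity contribution = 6.85% − 1.4961% = 5.3539%.
Re = 5.3539% / 0.7150 = 7.4877%.

7.49%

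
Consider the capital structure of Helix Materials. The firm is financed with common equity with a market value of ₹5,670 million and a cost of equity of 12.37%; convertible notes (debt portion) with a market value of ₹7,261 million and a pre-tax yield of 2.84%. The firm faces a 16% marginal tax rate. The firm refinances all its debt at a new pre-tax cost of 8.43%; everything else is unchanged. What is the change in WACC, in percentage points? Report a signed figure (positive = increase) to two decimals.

Current WACC:
Total capital V = 5670 + 7261 = 12931.
Equity: weight = 5670/12931 = 0.4385; cost = 12.37%.
Convertible notes (debt portion): weight = 7261/12931 = 0.5615; after-tax cost = 2.84% × (1 − 16%) = 2.3856%.
WACC = 0.4385 × 12.3700% + 0.5615 × 2.3856% = 6.7636%.
After the change:
Total capital V = 5670 + 7261 = 12931.
Equity: weight = 5670/12931 = 0.4385; cost = 12.37%.
Convertible notes (debt portion): weight = 7261/12931 = 0.5615; after-tax cost = 8.43% × (1 − 16%) = 7.0812%.
WACC = 0.4385 × 12.3700% + 0.5615 × 7.0812% = 9.4002%.
Change in WACC = 9.4002% − 6.7636% = 2.6367 pp.

+2.64 pp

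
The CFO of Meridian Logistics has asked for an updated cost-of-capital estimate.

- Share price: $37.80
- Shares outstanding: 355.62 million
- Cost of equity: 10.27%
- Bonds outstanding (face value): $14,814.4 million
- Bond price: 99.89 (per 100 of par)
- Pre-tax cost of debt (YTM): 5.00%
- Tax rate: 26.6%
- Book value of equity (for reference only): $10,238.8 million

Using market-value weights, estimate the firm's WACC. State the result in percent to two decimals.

6.81%

Market value of equity E = 37.8 × 355.62m = 13442.436m. Market value of debt D = 14814.4m × 99.89/100 = 14798.10416m.
Total capital V = 13442.436 + 14798.10416 = 28240.54016.
Equity: weight = 13442.436/28240.54016 = 0.4760; cost = 10.27%.
Bonds outstanding: weight = 14798.10416/28240.54016 = 0.5240; after-tax cost = 5% × (1 − 26.6%) = 3.6700%.
WACC = 0.4760 × 10.2700% + 0.5240 × 3.6700% = 6.8116%.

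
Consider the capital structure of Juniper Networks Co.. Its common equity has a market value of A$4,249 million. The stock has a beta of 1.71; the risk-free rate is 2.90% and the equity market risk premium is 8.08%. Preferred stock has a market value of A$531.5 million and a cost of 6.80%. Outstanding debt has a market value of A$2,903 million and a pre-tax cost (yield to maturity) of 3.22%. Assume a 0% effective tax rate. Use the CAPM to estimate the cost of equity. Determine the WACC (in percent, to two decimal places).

Cost of equity via CAPM: Re = 2.9% + 1.71 × 8.08% = 16.7168%.
Total capital V = 4249 + 531.5 + 2903 = 7683.5.
Equity: weight = 4249/7683.5 = 0.5530; cost = 16.7168%.
Preferred: weight = 531.5/7683.5 = 0.0692; cost = 6.8%.
Debt: weight = 2903/7683.5 = 0.3778; after-tax cost = 3.22% × (1 − 0%) = 3.2200%.
WACC = 0.5530 × 16.7168% + 0.0692 × 6.8000% + 0.3778 × 3.2200% = 10.9314%.

10.93%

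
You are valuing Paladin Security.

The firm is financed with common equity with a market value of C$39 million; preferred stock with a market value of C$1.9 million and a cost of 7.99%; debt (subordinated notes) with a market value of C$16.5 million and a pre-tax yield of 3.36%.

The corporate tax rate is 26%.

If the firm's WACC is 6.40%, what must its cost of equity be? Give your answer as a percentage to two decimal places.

Total capital V = 39 + 1.9 + 16.5 = 57.4.
Equity weight = 39/57.4 = 0.6794.
Preferred weight = 1.9/57.4 = 0.0331.
Subordinated notes weight = 16.5/57.4 = 0.2875.
Debt contribution = 0.2875 × 3.36% × (1 − 26%) = 0.7147%.
Preferred contribution = 0.0331 × 7.99% = 0.2645%.
Required equity contribution = 6.4% − 0.9792% = 5.4208%.
Re = 5.4208% / 0.6794 = 7.9783%.

7.98%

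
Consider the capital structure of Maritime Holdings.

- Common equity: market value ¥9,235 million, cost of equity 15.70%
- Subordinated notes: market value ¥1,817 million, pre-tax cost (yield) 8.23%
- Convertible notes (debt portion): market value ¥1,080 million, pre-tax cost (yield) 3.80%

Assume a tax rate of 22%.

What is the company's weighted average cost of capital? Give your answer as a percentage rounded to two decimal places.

13.18%

Total capital V = 9235 + 1817 + 1080 = 12132.
Equity: weight = 9235/12132 = 0.7612; cost = 15.7%.
Subordinated notes: weight = 1817/12132 = 0.1498; after-tax cost = 8.23% × (1 − 22%) = 6.4194%.
Convertible notes (debt portion): weight = 1080/12132 = 0.0890; after-tax cost = 3.8% × (1 − 22%) = 2.9640%.
WACC = 0.7612 × 15.7000% + 0.1498 × 6.4194% + 0.0890 × 2.9640% = 13.1763%.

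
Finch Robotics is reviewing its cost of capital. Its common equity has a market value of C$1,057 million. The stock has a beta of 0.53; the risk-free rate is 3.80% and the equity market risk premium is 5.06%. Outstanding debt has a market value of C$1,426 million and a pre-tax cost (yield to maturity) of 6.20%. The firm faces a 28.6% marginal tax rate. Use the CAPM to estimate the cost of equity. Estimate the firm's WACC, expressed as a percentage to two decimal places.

5.30%

Cost of equity via CAPM: Re = 3.8% + 0.53 × 5.06% = 6.4818%.
Total capital V = 1057 + 1426 = 2483.
Equity: weight = 1057/2483 = 0.4257; cost = 6.4818%.
Debt: weight = 1426/2483 = 0.5743; after-tax cost = 6.2% × (1 − 28.6%) = 4.4268%.
WACC = 0.4257 × 6.4818% + 0.5743 × 4.4268% = 5.3016%.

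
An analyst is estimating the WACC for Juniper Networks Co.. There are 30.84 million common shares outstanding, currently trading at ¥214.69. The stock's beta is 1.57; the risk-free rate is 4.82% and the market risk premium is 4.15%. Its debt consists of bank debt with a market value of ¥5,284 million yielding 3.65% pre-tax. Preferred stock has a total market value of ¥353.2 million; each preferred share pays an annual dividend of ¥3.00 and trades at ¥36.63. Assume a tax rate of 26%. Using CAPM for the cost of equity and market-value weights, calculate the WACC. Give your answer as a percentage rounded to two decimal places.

Cost of equity via CAPM: Re = 4.82% + 1.57 × 4.15% = 11.3355%.
Cost of preferred: Rp = 3.0 / 36.63 = 8.1900%.
Market value of equity E = 214.69 × 30.84m = 6621.0396m.
Total capital V = 6621.0396 + 353.2 + 5284 = 12258.2396.
Equity: weight = 6621.0396/12258.2396 = 0.5401; cost = 11.3355%.
Preferred: weight = 353.2/12258.2396 = 0.0288; cost = 8.19%.
Bank debt: weight = 5284/12258.2396 = 0.4311; after-tax cost = 3.65% × (1 − 26%) = 2.7010%.
WACC = 0.5401 × 11.3355% + 0.0288 × 8.1900% + 0.4311 × 2.7010% = 7.5229%.

7.52%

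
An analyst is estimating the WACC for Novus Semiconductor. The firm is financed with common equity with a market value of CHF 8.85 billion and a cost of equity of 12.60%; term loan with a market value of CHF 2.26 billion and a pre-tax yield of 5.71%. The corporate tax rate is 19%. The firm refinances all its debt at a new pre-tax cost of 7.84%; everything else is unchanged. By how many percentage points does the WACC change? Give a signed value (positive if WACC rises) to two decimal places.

Current WACC:
Total capital V = 8.85 + 2.26 = 11.11.
Equity: weight = 8.85/11.11 = 0.7966; cost = 12.6%.
Term loan: weight = 2.26/11.11 = 0.2034; after-tax cost = 5.71% × (1 − 19%) = 4.6251%.
WACC = 0.7966 × 12.6000% + 0.2034 × 4.6251% = 10.9777%.
After the change:
Total capital V = 8.85 + 2.26 = 11.11.
Equity: weight = 8.85/11.11 = 0.7966; cost = 12.6%.
Term loan: weight = 2.26/11.11 = 0.2034; after-tax cost = 7.84% × (1 − 19%) = 6.3504%.
WACC = 0.7966 × 12.6000% + 0.2034 × 6.3504% = 11.3287%.
Change in WACC = 11.3287% − 10.9777% = 0.3510 pp.

+0.35 pp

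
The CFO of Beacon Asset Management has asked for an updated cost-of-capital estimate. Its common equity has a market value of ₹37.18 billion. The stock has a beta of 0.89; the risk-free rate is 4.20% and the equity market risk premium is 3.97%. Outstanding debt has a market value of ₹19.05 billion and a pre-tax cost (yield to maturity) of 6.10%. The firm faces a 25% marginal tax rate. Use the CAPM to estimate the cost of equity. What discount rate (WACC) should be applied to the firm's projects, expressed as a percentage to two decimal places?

6.66%

Cost of equity via CAPM: Re = 4.2% + 0.89 × 3.97% = 7.7333%.
Total capital V = 37.18 + 19.05 = 56.23.
Equity: weight = 37.18/56.23 = 0.6612; cost = 7.7333%.
Debt: weight = 19.05/56.23 = 0.3388; after-tax cost = 6.1% × (1 − 25%) = 4.5750%.
WACC = 0.6612 × 7.7333% + 0.3388 × 4.5750% = 6.6633%.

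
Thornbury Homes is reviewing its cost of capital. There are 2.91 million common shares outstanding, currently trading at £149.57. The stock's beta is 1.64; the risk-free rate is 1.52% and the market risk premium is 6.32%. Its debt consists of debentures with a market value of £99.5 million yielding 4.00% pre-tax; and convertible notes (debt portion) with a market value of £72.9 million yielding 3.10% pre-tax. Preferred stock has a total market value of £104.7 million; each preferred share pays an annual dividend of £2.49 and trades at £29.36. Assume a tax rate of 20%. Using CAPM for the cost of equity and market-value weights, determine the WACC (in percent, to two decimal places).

9.21%

Cost of equity via CAPM: Re = 1.52% + 1.64 × 6.32% = 11.8848%.
Cost of preferred: Rp = 2.49 / 29.36 = 8.4809%.
Market value of equity E = 149.57 × 2.91m = 435.2487m.
Total capital V = 435.2487 + 104.7 + 99.5 + 72.9 = 712.3487.
Equity: weight = 435.2487/712.3487 = 0.6110; cost = 11.8848%.
Preferred: weight = 104.7/712.3487 = 0.1470; cost = 8.4809%.
Debentures: weight = 99.5/712.3487 = 0.1397; after-tax cost = 4% × (1 − 20%) = 3.2000%.
Convertible notes (debt portion): weight = 72.9/712.3487 = 0.1023; after-tax cost = 3.1% × (1 − 20%) = 2.4800%.
WACC = 0.6110 × 11.8848% + 0.1470 × 8.4809% + 0.1397 × 3.2000% + 0.1023 × 2.4800% = 9.2090%.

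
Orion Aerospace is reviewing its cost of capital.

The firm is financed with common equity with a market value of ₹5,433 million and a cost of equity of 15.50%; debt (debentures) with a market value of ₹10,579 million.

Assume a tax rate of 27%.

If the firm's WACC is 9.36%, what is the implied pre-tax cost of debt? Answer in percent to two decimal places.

Total capital V = 5433 + 10579 = 16012.
Equity weight = 5433/16012 = 0.3393.
Debentures weight = 10579/16012 = 0.6607.
Equity contribution = 0.3393 × 15.5% = 5.2593%.
Remaining for debt = 9.36% − 5.2593% = 4.1007%.
Rd × (1 − 27%) × 0.6607 = 4.1007%  ⇒  Rd = 8.5023%.

8.50%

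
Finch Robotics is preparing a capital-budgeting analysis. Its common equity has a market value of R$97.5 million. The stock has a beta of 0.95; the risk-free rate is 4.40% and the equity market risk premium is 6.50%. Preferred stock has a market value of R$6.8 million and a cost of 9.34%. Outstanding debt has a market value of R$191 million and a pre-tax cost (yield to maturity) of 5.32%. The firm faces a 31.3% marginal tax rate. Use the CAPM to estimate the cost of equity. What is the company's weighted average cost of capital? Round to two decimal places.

Cost of equity via CAPM: Re = 4.4% + 0.95 × 6.5% = 10.5750%.
Total capital V = 97.5 + 6.8 + 191 = 295.3.
Equity: weight = 97.5/295.3 = 0.3302; cost = 10.575%.
Preferred: weight = 6.8/295.3 = 0.0230; cost = 9.34%.
Debt: weight = 191/295.3 = 0.6468; after-tax cost = 5.32% × (1 − 31.3%) = 3.6548%.
WACC = 0.3302 × 10.5750% + 0.0230 × 9.3400% + 0.6468 × 3.6548% = 6.0706%.

6.07%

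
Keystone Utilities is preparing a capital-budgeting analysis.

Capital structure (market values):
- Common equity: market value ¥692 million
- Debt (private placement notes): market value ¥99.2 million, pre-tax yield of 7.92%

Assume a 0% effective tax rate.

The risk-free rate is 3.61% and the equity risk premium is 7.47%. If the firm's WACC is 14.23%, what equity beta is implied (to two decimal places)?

Total capital V = 692 + 99.2 = 791.2.
Equity weight = 692/791.2 = 0.8746.
Private placement notes weight = 99.2/791.2 = 0.1254.
Debt contribution = 0.1254 × 7.92% × (1 − 0%) = 0.9930%.
Required equity contribution = 14.23% − 0.9930% = 13.2370%  ⇒  Re = 15.1346%.
CAPM: 15.1346% = 3.61% + β × 7.47%  ⇒  β = 1.5428.

1.54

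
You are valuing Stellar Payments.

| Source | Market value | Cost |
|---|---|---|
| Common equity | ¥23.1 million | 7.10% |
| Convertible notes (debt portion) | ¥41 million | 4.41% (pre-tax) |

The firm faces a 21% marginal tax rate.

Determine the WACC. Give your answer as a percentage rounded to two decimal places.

Total capital V = 23.1 + 41 = 64.1.
Equity: weight = 23.1/64.1 = 0.3604; cost = 7.1%.
Convertible notes (debt portion): weight = 41/64.1 = 0.6396; after-tax cost = 4.41% × (1 − 21%) = 3.4839%.
WACC = 0.3604 × 7.1000% + 0.6396 × 3.4839% = 4.7870%.

4.79%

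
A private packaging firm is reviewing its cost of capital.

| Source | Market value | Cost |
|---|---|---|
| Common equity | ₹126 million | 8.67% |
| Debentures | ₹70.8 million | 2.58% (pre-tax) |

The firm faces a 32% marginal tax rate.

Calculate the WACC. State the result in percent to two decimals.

6.18%

Total capital V = 126 + 70.8 = 196.8.
Equity: weight = 126/196.8 = 0.6402; cost = 8.67%.
Debentures: weight = 70.8/196.8 = 0.3598; after-tax cost = 2.58% × (1 − 32%) = 1.7544%.
WACC = 0.6402 × 8.6700% + 0.3598 × 1.7544% = 6.1821%.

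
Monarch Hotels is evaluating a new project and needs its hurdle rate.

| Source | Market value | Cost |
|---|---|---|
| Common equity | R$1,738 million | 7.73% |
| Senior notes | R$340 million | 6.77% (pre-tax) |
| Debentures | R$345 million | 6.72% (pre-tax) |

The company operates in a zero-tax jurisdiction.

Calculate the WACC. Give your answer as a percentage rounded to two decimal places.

7.45%

Total capital V = 1738 + 340 + 345 = 2423.
Equity: weight = 1738/2423 = 0.7173; cost = 7.73%.
Senior notes: weight = 340/2423 = 0.1403; after-tax cost = 6.77% × (1 − 0%) = 6.7700%.
Debentures: weight = 345/2423 = 0.1424; after-tax cost = 6.72% × (1 − 0%) = 6.7200%.
WACC = 0.7173 × 7.7300% + 0.1403 × 6.7700% + 0.1424 × 6.7200% = 7.4515%.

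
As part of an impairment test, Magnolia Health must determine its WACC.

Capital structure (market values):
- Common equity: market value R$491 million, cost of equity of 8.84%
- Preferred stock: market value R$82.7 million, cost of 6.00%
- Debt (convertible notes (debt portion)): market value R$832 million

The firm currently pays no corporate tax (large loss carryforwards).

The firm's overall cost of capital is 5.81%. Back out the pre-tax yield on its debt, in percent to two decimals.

Total capital V = 491 + 82.7 + 832 = 1405.7.
Equity weight = 491/1405.7 = 0.3493.
Preferred weight = 82.7/1405.7 = 0.0588.
Convertible notes (debt portion) weight = 832/1405.7 = 0.5919.
Equity contribution = 0.3493 × 8.84% = 3.0877%.
Preferred contribution = 0.0588 × 6% = 0.3530%.
Remaining for debt = 5.81% − 3.4407% = 2.3693%.
Rd × (1 − 0%) × 0.5919 = 2.3693%  ⇒  Rd = 4.0030%.

4.00%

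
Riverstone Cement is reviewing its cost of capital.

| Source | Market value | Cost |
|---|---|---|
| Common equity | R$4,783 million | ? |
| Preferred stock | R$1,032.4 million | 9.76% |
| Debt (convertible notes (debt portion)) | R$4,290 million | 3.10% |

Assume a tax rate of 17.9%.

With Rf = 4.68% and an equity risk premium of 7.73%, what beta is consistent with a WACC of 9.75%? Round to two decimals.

Total capital V = 4783 + 1032.4 + 4290 = 10105.4.
Equity weight = 4783/10105.4 = 0.4733.
Preferred weight = 1032.4/10105.4 = 0.1022.
Convertible notes (debt portion) weight = 4290/10105.4 = 0.4245.
Debt contribution = 0.4245 × 3.1% × (1 − 17.9%) = 1.0805%.
Preferred contribution = 0.1022 × 9.76% = 0.9971%.
Required equity contribution = 9.75% − 2.0776% = 7.6724%  ⇒  Re = 16.2101%.
CAPM: 16.2101% = 4.68% + β × 7.73%  ⇒  β = 1.4916.

1.49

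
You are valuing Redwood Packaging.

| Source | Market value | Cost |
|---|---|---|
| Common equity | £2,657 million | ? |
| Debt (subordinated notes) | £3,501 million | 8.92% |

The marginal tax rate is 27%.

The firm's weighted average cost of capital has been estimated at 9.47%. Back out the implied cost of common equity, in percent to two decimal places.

Total capital V = 2657 + 3501 = 6158.
Equity weight = 2657/6158 = 0.4315.
Subordinated notes weight = 3501/6158 = 0.5685.
Debt contribution = 0.5685 × 8.92% × (1 − 27%) = 3.7020%.
Required equity contribution = 9.47% − 3.7020% = 5.7680%.
Re = 5.7680% / 0.4315 = 13.3681%.

13.37%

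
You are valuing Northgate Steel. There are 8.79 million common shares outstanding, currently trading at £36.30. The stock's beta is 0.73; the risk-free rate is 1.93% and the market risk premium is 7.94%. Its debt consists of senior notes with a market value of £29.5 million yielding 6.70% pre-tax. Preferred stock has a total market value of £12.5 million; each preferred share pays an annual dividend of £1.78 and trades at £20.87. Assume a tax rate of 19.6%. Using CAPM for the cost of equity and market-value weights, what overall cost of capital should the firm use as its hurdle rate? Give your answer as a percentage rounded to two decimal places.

Cost of equity via CAPM: Re = 1.93% + 0.73 × 7.94% = 7.7262%.
Cost of preferred: Rp = 1.78 / 20.87 = 8.5290%.
Market value of equity E = 36.3 × 8.79m = 319.077m.
Total capital V = 319.077 + 12.5 + 29.5 = 361.077.
Equity: weight = 319.077/361.077 = 0.8837; cost = 7.7262%.
Preferred: weight = 12.5/361.077 = 0.0346; cost = 8.529%.
Senior notes: weight = 29.5/361.077 = 0.0817; after-tax cost = 6.7% × (1 − 19.6%) = 5.3868%.
WACC = 0.8837 × 7.7262% + 0.0346 × 8.5290% + 0.0817 × 5.3868% = 7.5629%.

7.56%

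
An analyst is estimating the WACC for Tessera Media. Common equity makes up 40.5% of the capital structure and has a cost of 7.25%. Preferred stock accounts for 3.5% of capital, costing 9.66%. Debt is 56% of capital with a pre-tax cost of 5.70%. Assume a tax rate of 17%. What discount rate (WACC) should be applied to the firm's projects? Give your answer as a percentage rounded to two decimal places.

After-tax cost of debt = 5.7% × (1 − 17%) = 4.7310%.
WACC = 0.405 × 7.2500% + 0.035 × 9.6600% + 0.560 × 4.7310% = 5.9237%.

5.92%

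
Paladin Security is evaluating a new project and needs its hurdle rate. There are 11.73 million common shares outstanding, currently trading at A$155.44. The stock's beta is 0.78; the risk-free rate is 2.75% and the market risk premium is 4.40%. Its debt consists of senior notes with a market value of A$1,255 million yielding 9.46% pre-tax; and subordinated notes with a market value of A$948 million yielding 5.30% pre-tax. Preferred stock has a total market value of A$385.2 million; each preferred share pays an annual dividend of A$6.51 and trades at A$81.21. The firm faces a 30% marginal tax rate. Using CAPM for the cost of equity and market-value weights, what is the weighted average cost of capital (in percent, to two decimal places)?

Cost of equity via CAPM: Re = 2.75% + 0.78 × 4.4% = 6.1820%.
Cost of preferred: Rp = 6.51 / 81.21 = 8.0163%.
Market value of equity E = 155.44 × 11.73m = 1823.3112m.
Total capital V = 1823.3112 + 385.2 + 1255 + 948 = 4411.5112.
Equity: weight = 1823.3112/4411.5112 = 0.4133; cost = 6.182%.
Preferred: weight = 385.2/4411.5112 = 0.0873; cost = 8.0163%.
Senior notes: weight = 1255/4411.5112 = 0.2845; after-tax cost = 9.46% × (1 − 30%) = 6.6220%.
Subordinated notes: weight = 948/4411.5112 = 0.2149; after-tax cost = 5.3% × (1 − 30%) = 3.7100%.
WACC = 0.4133 × 6.1820% + 0.0873 × 8.0163% + 0.2845 × 6.6220% + 0.2149 × 3.7100% = 5.9361%.

5.94%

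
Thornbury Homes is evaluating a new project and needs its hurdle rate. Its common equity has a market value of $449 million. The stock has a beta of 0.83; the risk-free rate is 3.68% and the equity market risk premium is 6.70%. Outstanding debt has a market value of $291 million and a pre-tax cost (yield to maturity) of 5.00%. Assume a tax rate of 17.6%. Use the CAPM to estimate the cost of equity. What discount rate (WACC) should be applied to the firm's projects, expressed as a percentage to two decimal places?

7.23%

Cost of equity via CAPM: Re = 3.68% + 0.83 × 6.7% = 9.2410%.
Total capital V = 449 + 291 = 740.
Equity: weight = 449/740 = 0.6068; cost = 9.241%.
Debt: weight = 291/740 = 0.3932; after-tax cost = 5% × (1 − 17.6%) = 4.1200%.
WACC = 0.6068 × 9.2410% + 0.3932 × 4.1200% = 7.2272%.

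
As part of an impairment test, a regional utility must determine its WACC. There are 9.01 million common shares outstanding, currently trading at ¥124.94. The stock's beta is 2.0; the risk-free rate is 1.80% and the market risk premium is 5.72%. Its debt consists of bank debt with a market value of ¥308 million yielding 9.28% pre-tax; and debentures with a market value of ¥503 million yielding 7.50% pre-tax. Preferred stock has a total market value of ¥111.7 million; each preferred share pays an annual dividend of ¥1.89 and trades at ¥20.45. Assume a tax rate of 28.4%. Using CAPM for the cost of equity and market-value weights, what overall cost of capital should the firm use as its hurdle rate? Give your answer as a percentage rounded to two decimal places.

Cost of equity via CAPM: Re = 1.8% + 2.0 × 5.72% = 13.2400%.
Cost of preferred: Rp = 1.89 / 20.45 = 9.2421%.
Market value of equity E = 124.94 × 9.01m = 1125.7094m.
Total capital V = 1125.7094 + 111.7 + 308 + 503 = 2048.4094.
Equity: weight = 1125.7094/2048.4094 = 0.5496; cost = 13.24%.
Preferred: weight = 111.7/2048.4094 = 0.0545; cost = 9.2421%.
Bank debt: weight = 308/2048.4094 = 0.1504; after-tax cost = 9.28% × (1 − 28.4%) = 6.6445%.
Debentures: weight = 503/2048.4094 = 0.2456; after-tax cost = 7.5% × (1 − 28.4%) = 5.3700%.
WACC = 0.5496 × 13.2400% + 0.0545 × 9.2421% + 0.1504 × 6.6445% + 0.2456 × 5.3700% = 10.0978%.

10.10%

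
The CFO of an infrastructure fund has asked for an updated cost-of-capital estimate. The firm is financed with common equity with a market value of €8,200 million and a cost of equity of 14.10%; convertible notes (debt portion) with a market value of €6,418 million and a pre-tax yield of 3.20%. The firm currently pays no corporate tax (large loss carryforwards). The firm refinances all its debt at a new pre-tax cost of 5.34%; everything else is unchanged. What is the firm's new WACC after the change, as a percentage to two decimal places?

10.25%

After the change:
Total capital V = 8200 + 6418 = 14618.
Equity: weight = 8200/14618 = 0.5610; cost = 14.1%.
Convertible notes (debt portion): weight = 6418/14618 = 0.4390; after-tax cost = 5.34% × (1 − 0%) = 5.3400%.
WACC = 0.5610 × 14.1000% + 0.4390 × 5.3400% = 10.2539%.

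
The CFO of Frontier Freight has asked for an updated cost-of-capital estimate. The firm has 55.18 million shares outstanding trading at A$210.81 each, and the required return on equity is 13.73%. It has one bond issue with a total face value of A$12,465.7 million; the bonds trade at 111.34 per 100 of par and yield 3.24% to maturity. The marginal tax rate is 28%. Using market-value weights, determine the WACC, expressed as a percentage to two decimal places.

7.53%

Market value of equity E = 210.81 × 55.18m = 11632.4958m. Market value of debt D = 12465.7m × 111.34/100 = 13879.31038m.
Total capital V = 11632.4958 + 13879.31038 = 25511.80618.
Equity: weight = 11632.4958/25511.80618 = 0.4560; cost = 13.73%.
Bonds outstanding: weight = 13879.31038/25511.80618 = 0.5440; after-tax cost = 3.24% × (1 − 28%) = 2.3328%.
WACC = 0.4560 × 13.7300% + 0.5440 × 2.3328% = 7.5295%.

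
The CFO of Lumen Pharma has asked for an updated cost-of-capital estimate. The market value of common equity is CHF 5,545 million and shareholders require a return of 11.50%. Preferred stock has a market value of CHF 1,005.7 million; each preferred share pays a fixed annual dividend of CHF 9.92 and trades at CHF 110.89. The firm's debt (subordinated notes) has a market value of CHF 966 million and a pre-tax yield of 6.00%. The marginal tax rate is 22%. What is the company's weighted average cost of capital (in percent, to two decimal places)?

10.28%

Cost of preferred: Rp = 9.92 / 110.89 = 8.9458%.
Total capital V = 5545 + 1005.7 + 966 = 7516.7.
Equity: weight = 5545/7516.7 = 0.7377; cost = 11.5%.
Preferred: weight = 1005.7/7516.7 = 0.1338; cost = 8.9458%.
Subordinated notes: weight = 966/7516.7 = 0.1285; after-tax cost = 6% × (1 − 22%) = 4.6800%.
WACC = 0.7377 × 11.5000% + 0.1338 × 8.9458% + 0.1285 × 4.6800% = 10.2818%.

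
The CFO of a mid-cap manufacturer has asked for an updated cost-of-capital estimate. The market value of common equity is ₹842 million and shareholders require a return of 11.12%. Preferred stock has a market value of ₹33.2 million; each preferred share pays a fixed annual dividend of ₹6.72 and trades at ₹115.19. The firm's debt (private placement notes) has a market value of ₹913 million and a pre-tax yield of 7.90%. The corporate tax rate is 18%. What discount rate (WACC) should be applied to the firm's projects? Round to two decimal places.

8.65%

Cost of preferred: Rp = 6.72 / 115.19 = 5.8338%.
Total capital V = 842 + 33.2 + 913 = 1788.2.
Equity: weight = 842/1788.2 = 0.4709; cost = 11.12%.
Preferred: weight = 33.2/1788.2 = 0.0186; cost = 5.8338%.
Private placement notes: weight = 913/1788.2 = 0.5106; after-tax cost = 7.9% × (1 − 18%) = 6.4780%.
WACC = 0.4709 × 11.1200% + 0.0186 × 5.8338% + 0.5106 × 6.4780% = 8.6518%.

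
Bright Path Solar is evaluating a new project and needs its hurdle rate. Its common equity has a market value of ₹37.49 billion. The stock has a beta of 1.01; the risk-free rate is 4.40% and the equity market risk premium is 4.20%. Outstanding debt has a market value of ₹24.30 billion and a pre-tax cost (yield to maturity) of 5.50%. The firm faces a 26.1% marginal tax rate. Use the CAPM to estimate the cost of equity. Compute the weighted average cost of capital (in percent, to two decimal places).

Cost of equity via CAPM: Re = 4.4% + 1.01 × 4.2% = 8.6420%.
Total capital V = 37.49 + 24.3 = 61.79.
Equity: weight = 37.49/61.79 = 0.6067; cost = 8.642%.
Debt: weight = 24.3/61.79 = 0.3933; after-tax cost = 5.5% × (1 − 26.1%) = 4.0645%.
WACC = 0.6067 × 8.6420% + 0.3933 × 4.0645% = 6.8418%.

6.84%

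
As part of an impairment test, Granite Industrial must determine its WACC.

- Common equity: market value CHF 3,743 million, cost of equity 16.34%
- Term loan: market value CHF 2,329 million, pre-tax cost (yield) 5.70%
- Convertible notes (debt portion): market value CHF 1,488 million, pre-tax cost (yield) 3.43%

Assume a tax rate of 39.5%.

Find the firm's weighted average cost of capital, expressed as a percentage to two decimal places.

Total capital V = 3743 + 2329 + 1488 = 7560.
Equity: weight = 3743/7560 = 0.4951; cost = 16.34%.
Term loan: weight = 2329/7560 = 0.3081; after-tax cost = 5.7% × (1 − 39.5%) = 3.4485%.
Convertible notes (debt portion): weight = 1488/7560 = 0.1968; after-tax cost = 3.43% × (1 − 39.5%) = 2.0751%.
WACC = 0.4951 × 16.3400% + 0.3081 × 3.4485% + 0.1968 × 2.0751% = 9.5608%.

9.56%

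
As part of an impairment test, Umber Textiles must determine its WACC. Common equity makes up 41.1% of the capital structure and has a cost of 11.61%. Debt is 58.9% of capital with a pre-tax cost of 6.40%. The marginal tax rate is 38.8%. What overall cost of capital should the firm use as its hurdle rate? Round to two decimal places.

After-tax cost of debt = 6.4% × (1 − 38.8%) = 3.9168%.
WACC = 0.411 × 11.6100% + 0.589 × 3.9168% = 7.0787%.

7.08%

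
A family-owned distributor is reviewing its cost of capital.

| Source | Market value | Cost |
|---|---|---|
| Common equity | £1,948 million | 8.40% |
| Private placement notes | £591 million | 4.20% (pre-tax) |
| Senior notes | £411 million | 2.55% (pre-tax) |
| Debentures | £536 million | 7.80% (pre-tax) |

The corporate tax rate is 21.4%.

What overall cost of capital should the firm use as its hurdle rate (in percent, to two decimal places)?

Total capital V = 1948 + 591 + 411 + 536 = 3486.
Equity: weight = 1948/3486 = 0.5588; cost = 8.4%.
Private placement notes: weight = 591/3486 = 0.1695; after-tax cost = 4.2% × (1 − 21.4%) = 3.3012%.
Senior notes: weight = 411/3486 = 0.1179; after-tax cost = 2.55% × (1 − 21.4%) = 2.0043%.
Debentures: weight = 536/3486 = 0.1538; after-tax cost = 7.8% × (1 − 21.4%) = 6.1308%.
WACC = 0.5588 × 8.4000% + 0.1695 × 3.3012% + 0.1179 × 2.0043% + 0.1538 × 6.1308% = 6.4326%.

6.43%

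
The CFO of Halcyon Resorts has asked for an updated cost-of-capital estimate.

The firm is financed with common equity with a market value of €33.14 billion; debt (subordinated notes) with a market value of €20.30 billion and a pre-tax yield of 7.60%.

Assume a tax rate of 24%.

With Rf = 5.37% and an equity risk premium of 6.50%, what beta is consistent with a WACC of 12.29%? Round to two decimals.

1.68

Total capital V = 33.14 + 20.3 = 53.44.
Equity weight = 33.14/53.44 = 0.6201.
Subordinated notes weight = 20.3/53.44 = 0.3799.
Debt contribution = 0.3799 × 7.6% × (1 − 24%) = 2.1941%.
Required equity contribution = 12.29% − 2.1941% = 10.0959%  ⇒  Re = 16.2802%.
CAPM: 16.2802% = 5.37% + β × 6.5%  ⇒  β = 1.6785.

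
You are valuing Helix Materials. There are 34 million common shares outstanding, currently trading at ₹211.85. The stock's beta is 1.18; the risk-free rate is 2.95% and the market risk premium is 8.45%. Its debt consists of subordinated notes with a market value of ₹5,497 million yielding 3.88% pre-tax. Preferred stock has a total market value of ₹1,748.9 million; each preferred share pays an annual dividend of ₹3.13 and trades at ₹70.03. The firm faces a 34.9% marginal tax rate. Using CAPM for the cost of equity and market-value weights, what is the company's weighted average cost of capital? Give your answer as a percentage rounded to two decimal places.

Cost of equity via CAPM: Re = 2.95% + 1.18 × 8.45% = 12.9210%.
Cost of preferred: Rp = 3.13 / 70.03 = 4.4695%.
Market value of equity E = 211.85 × 34m = 7202.9m.
Total capital V = 7202.9 + 1748.9 + 5497 = 14448.8.
Equity: weight = 7202.9/14448.8 = 0.4985; cost = 12.921%.
Preferred: weight = 1748.9/14448.8 = 0.1210; cost = 4.4695%.
Subordinated notes: weight = 5497/14448.8 = 0.3804; after-tax cost = 3.88% × (1 − 34.9%) = 2.5259%.
WACC = 0.4985 × 12.9210% + 0.1210 × 4.4695% + 0.3804 × 2.5259% = 7.9432%.

7.94%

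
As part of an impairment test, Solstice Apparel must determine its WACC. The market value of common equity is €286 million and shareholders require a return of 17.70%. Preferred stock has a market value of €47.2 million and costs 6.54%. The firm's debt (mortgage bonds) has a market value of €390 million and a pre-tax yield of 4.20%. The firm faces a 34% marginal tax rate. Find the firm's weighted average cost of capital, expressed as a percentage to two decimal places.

8.92%

Total capital V = 286 + 47.2 + 390 = 723.2.
Equity: weight = 286/723.2 = 0.3955; cost = 17.7%.
Preferred: weight = 47.2/723.2 = 0.0653; cost = 6.54%.
Mortgage bonds: weight = 390/723.2 = 0.5393; after-tax cost = 4.2% × (1 − 34%) = 2.7720%.
WACC = 0.3955 × 17.7000% + 0.0653 × 6.5400% + 0.5393 × 2.7720% = 8.9214%.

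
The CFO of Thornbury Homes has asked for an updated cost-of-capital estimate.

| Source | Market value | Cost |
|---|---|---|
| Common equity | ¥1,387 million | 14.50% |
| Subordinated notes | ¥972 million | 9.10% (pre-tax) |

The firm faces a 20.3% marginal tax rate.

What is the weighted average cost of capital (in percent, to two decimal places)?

Total capital V = 1387 + 972 = 2359.
Equity: weight = 1387/2359 = 0.5880; cost = 14.5%.
Subordinated notes: weight = 972/2359 = 0.4120; after-tax cost = 9.1% × (1 − 20.3%) = 7.2527%.
WACC = 0.5880 × 14.5000% + 0.4120 × 7.2527% = 11.5138%.

11.51%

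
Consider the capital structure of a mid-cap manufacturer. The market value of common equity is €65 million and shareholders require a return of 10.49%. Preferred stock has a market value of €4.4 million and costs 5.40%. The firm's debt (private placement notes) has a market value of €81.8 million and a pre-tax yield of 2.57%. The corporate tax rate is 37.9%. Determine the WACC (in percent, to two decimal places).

5.53%

Total capital V = 65 + 4.4 + 81.8 = 151.2.
Equity: weight = 65/151.2 = 0.4299; cost = 10.49%.
Preferred: weight = 4.4/151.2 = 0.0291; cost = 5.4%.
Private placement notes: weight = 81.8/151.2 = 0.5410; after-tax cost = 2.57% × (1 − 37.9%) = 1.5960%.
WACC = 0.4299 × 10.4900% + 0.0291 × 5.4000% + 0.5410 × 1.5960% = 5.5302%.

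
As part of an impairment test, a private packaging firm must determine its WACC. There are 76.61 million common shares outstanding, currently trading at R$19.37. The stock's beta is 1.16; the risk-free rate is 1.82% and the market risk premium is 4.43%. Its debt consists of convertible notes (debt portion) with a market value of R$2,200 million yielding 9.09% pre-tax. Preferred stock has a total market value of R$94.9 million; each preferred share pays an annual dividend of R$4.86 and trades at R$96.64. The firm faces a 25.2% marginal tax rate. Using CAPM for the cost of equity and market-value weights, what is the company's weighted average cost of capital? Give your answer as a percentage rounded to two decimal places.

6.82%

Cost of equity via CAPM: Re = 1.82% + 1.16 × 4.43% = 6.9588%.
Cost of preferred: Rp = 4.86 / 96.64 = 5.0290%.
Market value of equity E = 19.37 × 76.61m = 1483.9357m.
Total capital V = 1483.9357 + 94.9 + 2200 = 3778.8357.
Equity: weight = 1483.9357/3778.8357 = 0.3927; cost = 6.9588%.
Preferred: weight = 94.9/3778.8357 = 0.0251; cost = 5.029%.
Convertible notes (debt portion): weight = 2200/3778.8357 = 0.5822; after-tax cost = 9.09% × (1 − 25.2%) = 6.7993%.
WACC = 0.3927 × 6.9588% + 0.0251 × 5.0290% + 0.5822 × 6.7993% = 6.8175%.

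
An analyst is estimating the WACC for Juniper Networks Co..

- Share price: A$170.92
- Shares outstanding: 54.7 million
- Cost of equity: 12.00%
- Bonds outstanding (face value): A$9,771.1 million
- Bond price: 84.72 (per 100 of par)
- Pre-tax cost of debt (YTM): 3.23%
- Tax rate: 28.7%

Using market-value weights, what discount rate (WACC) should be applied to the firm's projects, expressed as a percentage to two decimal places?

Market value of equity E = 170.92 × 54.7m = 9349.324m. Market value of debt D = 9771.1m × 84.72/100 = 8278.07592m.
Total capital V = 9349.324 + 8278.07592 = 17627.39992.
Equity: weight = 9349.324/17627.39992 = 0.5304; cost = 12%.
Bonds outstanding: weight = 8278.07592/17627.39992 = 0.4696; after-tax cost = 3.23% × (1 − 28.7%) = 2.3030%.
WACC = 0.5304 × 12.0000% + 0.4696 × 2.3030% = 7.4461%.

7.45%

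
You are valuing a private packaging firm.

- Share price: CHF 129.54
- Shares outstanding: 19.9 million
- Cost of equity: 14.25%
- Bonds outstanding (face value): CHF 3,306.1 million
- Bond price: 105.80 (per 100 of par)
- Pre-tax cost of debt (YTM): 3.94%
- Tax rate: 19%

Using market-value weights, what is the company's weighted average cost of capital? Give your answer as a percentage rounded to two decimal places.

Market value of equity E = 129.54 × 19.9m = 2577.846m. Market value of debt D = 3306.1m × 105.8/100 = 3497.8538m.
Total capital V = 2577.846 + 3497.8538 = 6075.6998.
Equity: weight = 2577.846/6075.6998 = 0.4243; cost = 14.25%.
Bonds outstanding: weight = 3497.8538/6075.6998 = 0.5757; after-tax cost = 3.94% × (1 − 19%) = 3.1914%.
WACC = 0.4243 × 14.2500% + 0.5757 × 3.1914% = 7.8834%.

7.88%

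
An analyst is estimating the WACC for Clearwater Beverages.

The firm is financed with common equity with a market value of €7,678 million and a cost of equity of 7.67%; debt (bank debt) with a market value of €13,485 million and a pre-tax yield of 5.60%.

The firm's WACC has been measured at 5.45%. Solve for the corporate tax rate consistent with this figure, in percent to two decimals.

Total capital V = 7678 + 13485 = 21163.
Equity weight = 7678/21163 = 0.3628.
Bank debt weight = 13485/21163 = 0.6372.
Equity contribution = 0.3628 × 7.67% = 2.7827%.
Debt contribution must be 5.45% − 2.7827% = 2.6673%.
0.6372 × 5.6% × (1 − T) = 2.6673%  ⇒  (1 − T) = 0.7475.
T = 25.2502%.

25.25%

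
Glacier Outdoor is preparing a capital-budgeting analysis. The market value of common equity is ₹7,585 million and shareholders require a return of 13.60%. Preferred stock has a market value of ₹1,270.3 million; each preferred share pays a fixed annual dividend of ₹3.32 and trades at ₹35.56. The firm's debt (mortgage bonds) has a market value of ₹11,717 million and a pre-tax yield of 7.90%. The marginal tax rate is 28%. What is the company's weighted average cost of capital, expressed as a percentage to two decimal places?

Cost of preferred: Rp = 3.32 / 35.56 = 9.3363%.
Total capital V = 7585 + 1270.3 + 11717 = 20572.3.
Equity: weight = 7585/20572.3 = 0.3687; cost = 13.6%.
Preferred: weight = 1270.3/20572.3 = 0.0617; cost = 9.3363%.
Mortgage bonds: weight = 11717/20572.3 = 0.5696; after-tax cost = 7.9% × (1 − 28%) = 5.6880%.
WACC = 0.3687 × 13.6000% + 0.0617 × 9.3363% + 0.5696 × 5.6880% = 8.8304%.

8.83%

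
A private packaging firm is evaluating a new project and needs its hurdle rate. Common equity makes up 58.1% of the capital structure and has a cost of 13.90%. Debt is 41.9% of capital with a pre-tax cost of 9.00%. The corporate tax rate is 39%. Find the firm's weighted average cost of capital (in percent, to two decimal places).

After-tax cost of debt = 9% × (1 − 39%) = 5.4900%.
WACC = 0.581 × 13.9000% + 0.419 × 5.4900% = 10.3762%.

10.38%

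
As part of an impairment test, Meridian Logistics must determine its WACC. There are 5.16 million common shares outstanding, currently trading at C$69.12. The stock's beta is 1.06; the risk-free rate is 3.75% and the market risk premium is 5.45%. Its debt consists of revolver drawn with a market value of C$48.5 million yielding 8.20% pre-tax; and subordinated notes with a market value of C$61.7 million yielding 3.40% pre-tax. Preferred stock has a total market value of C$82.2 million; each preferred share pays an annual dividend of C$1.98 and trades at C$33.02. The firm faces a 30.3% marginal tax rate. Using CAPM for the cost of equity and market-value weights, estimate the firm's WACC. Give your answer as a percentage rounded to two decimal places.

Cost of equity via CAPM: Re = 3.75% + 1.06 × 5.45% = 9.5270%.
Cost of preferred: Rp = 1.98 / 33.02 = 5.9964%.
Market value of equity E = 69.12 × 5.16m = 356.6592m.
Total capital V = 356.6592 + 82.2 + 48.5 + 61.7 = 549.0592.
Equity: weight = 356.6592/549.0592 = 0.6496; cost = 9.527%.
Preferred: weight = 82.2/549.0592 = 0.1497; cost = 5.9964%.
Revolver drawn: weight = 48.5/549.0592 = 0.0883; after-tax cost = 8.2% × (1 − 30.3%) = 5.7154%.
Subordinated notes: weight = 61.7/549.0592 = 0.1124; after-tax cost = 3.4% × (1 − 30.3%) = 2.3698%.
WACC = 0.6496 × 9.5270% + 0.1497 × 5.9964% + 0.0883 × 5.7154% + 0.1124 × 2.3698% = 7.8575%.

7.86%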